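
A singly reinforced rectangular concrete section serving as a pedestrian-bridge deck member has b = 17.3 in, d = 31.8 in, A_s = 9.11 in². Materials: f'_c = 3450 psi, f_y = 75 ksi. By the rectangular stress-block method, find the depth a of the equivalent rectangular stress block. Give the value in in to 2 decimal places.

a ≈ 13.47 in

T = A_s f_y = 9.11 × 75 = 683.25 kips.
a = T/(0.85 f'_c b) = 683.25/(0.85 × 3.45 × 17.3) = 13.47 in.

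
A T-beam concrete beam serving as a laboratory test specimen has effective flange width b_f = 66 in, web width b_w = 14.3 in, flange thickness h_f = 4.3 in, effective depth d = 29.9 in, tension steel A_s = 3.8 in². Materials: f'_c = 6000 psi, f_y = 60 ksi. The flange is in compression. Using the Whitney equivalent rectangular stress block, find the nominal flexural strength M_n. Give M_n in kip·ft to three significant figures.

Tension: T = A_s f_y = 3.8 × 60 = 228 kips.
Try a within the flange: a = T/(0.85 f'_c b_f) = 228/(0.85 × 6 × 66) = 0.677 in.
Since a = 0.677 ≤ h_f = 4.3 in, the stress block lies entirely in the flange; analyse as a rectangular beam of width b_f.
M_n = T(d − a/2) = 228 × (29.9 − 0.3385) = 6740.0 kip·in.
M_n = 6740.0/12 = 561.67 kip·ft.

M_n ≈ 562 kip·ft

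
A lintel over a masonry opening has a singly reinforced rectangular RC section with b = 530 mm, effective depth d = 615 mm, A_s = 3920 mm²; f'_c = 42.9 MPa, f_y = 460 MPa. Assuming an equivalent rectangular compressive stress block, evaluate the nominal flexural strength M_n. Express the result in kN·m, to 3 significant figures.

T = A_s f_y = 3920 × 460 = 1803200 N = 1803.2 kN.
From C = T: a = T/(0.85 f'_c b) = 1803200/(0.85 × 42.9 × 530) = 93.30 mm.
M_n = T(d − a/2) = 1803.2 kN × (615 − 46.65) mm = 1024.85 kN·m.

M_n ≈ 1020 kN·m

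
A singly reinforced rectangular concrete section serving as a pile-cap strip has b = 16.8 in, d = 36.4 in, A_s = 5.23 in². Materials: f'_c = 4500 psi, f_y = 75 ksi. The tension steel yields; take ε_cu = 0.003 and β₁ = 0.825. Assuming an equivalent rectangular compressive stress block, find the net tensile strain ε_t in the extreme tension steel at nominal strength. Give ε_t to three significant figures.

a = A_s f_y/(0.85 f'_c b) = 6.104 in.
β₁ = 0.825, so c = a/β₁ = 6.104/0.825 = 7.399 in.
From the linear strain diagram with ε_cu = 0.003: ε_t = 0.003 (d − c)/c = 0.003 × (36.4 − 7.399)/7.399 = 0.0118.
Since ε_t ≥ 0.005, the section is tension-controlled.

ε_t ≈ 0.0118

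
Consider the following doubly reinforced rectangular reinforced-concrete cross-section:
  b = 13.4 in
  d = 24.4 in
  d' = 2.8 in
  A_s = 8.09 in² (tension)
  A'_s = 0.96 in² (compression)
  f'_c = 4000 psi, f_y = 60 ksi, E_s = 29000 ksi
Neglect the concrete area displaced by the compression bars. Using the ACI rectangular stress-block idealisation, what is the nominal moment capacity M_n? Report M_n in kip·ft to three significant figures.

Assume both steels yield.
a = (A_s − A'_s) f_y/(0.85 f'_c b) = (8.09 − 0.96) × 60/(0.85 × 4 × 13.4) = 9.390 in.
c = a/β₁ = 9.390/0.85 = 11.047 in; ε'_s = 0.003(c − d')/c = 0.0022 ≥ ε_y = 0.0021, so the compression steel yields.
M_n = (A_s − A'_s) f_y (d − a/2) + A'_s f_y (d − d') = 427.8 × (24.4 − 4.695) + 57.6 × (24.4 − 2.8) = 8429.8 + 1244.2 = 9674.0 kip·in = 9674.0/12 = 806.17 kip·ft.

M_n ≈ 806 kip·ft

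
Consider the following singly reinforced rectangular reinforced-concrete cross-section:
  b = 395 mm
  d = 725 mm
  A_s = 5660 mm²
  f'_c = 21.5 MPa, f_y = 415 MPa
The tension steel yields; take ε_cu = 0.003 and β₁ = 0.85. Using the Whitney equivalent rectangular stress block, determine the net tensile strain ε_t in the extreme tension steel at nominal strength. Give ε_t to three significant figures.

ε_t ≈ 0.00268

a = A_s f_y/(0.85 f'_c b) = 325.39 mm.
β₁ = 0.85, so c = a/β₁ = 325.39/0.85 = 382.81 mm.
From the linear strain diagram with ε_cu = 0.003: ε_t = 0.003 (d − c)/c = 0.003 × (725 − 382.81)/382.81 = 0.00268.
ε_t < 0.004 — the section is over-reinforced for flexure under ACI limits.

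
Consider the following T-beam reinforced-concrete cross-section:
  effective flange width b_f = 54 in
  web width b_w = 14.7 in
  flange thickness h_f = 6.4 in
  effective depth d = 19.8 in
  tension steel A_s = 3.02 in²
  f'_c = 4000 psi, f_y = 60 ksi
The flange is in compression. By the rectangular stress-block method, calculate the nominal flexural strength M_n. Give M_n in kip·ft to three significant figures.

Tension: T = A_s f_y = 3.02 × 60 = 181.2 kips.
Try a within the flange: a = T/(0.85 f'_c b_f) = 181.2/(0.85 × 4 × 54) = 0.987 in.
Since a = 0.987 ≤ h_f = 6.4 in, the stress block lies entirely in the flange; analyse as a rectangular beam of width b_f.
M_n = T(d − a/2) = 181.2 × (19.8 − 0.4935) = 3498.3 kip·in.
M_n = 3498.3/12 = 291.53 kip·ft.

M_n ≈ 292 kip·ft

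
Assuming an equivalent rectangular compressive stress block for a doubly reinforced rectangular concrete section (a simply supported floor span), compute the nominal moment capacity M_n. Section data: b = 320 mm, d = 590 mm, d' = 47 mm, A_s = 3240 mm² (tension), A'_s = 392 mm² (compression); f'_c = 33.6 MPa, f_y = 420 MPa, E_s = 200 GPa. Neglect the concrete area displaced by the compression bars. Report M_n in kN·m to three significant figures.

M_n ≈ 717 kN·m

Assume both tension and compression steel yield.
Net tension couple steel: A_s − A'_s = 2848 mm².
a = (A_s − A'_s) f_y / (0.85 f'_c b) = 1196160/(0.85 × 33.6 × 320) = 130.88 mm.
c = a/β₁ = 130.88/0.81 = 161.58 mm; ε'_s = 0.003(c − d')/c = 0.0021 ≥ f_y/E_s = 0.0021, so compression steel does yield.
M_n = (A_s − A'_s) f_y (d − a/2) + A'_s f_y (d − d') = [1196160 × (590 − 65.44) + 164640 × (590 − 47)] × 10⁻⁶ = 627.46 + 89.40 = 716.86 kN·m.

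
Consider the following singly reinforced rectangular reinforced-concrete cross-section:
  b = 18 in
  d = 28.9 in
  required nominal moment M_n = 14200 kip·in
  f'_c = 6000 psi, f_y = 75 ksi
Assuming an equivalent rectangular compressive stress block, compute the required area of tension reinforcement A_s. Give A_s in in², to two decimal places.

A_s ≈ 7.31 in²

From M_n = 0.85 f'_c a b (d − a/2):
a = d − √(d² − 2M_n/(0.85 f'_c b)) = 28.9 − √(28.9² − 2 × 14200/(0.85 × 6 × 18)) = 5.969 in.
A_s = 0.85 f'_c a b / f_y = 0.85 × 6 × 5.969 × 18 / 75 = 7.306 in².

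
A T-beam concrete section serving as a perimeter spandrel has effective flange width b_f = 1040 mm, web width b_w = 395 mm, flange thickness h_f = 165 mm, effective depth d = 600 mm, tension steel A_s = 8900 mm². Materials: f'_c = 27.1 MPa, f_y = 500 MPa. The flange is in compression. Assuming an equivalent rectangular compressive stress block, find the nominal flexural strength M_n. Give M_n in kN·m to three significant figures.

M_n ≈ 2250 kN·m

Tension: T = A_s f_y = 8900 × 500 = 4450000 N.
Try a within the flange: a = T/(0.85 f'_c b_f) = 4450000/(0.85 × 27.1 × 1040) = 185.75 mm.
a = 185.75 > h_f = 165 mm: the block extends into the web. Split into flange-overhang and web parts.
C_f = 0.85 f'_c (b_f − b_w) h_f = 0.85 × 27.1 × (1040 − 395) × 165 = 2451500 N.
Remaining web compression depth: a_w = (T − C_f)/(0.85 f'_c b_w) = (4450000 − 2451500)/(0.85 × 27.1 × 395) = 219.64 mm.
M_n = C_f(d − h_f/2) + (T − C_f)(d − a_w/2) = 2451500 × (600 − 82.5) + 1998500 × (600 − 109.82) = 1268.65 + 979.62 = 2248.27 × 10⁶ N·mm.
M_n = 2248.27 kN·m.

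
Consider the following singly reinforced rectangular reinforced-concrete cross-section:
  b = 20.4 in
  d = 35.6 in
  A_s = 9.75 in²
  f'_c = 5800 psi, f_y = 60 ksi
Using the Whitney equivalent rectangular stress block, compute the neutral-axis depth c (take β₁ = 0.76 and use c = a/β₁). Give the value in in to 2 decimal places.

c ≈ 7.65 in

T = A_s f_y = 9.75 × 60 = 585 kips.
a = T/(0.85 f'_c b) = 585/(0.85 × 5.8 × 20.4) = 5.8167 in.
With β₁ = 0.76, c = a/β₁ = 5.8167/0.76 = 7.65 in.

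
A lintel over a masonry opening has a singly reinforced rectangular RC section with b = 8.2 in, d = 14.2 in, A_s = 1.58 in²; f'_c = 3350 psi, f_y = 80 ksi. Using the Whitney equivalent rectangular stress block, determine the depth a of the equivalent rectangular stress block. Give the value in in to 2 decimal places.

a ≈ 5.41 in

T = A_s f_y = 1.58 × 80 = 126.4 kips.
a = T/(0.85 f'_c b) = 126.4/(0.85 × 3.35 × 8.2) = 5.41 in.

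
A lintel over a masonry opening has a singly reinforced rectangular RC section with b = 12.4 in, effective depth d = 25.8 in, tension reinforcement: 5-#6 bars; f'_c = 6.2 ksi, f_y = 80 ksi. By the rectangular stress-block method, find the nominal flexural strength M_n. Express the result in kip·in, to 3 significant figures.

A_s = 5 × 0.44 = 2.2 in².
T = A_s f_y = 2.2 × 80 = 176 kips.
a = T/(0.85 f'_c b) = 176/(0.85 × 6.2 × 12.4) = 2.693 in.
M_n = T(d − a/2) = 176 × (25.8 − 1.3465) = 4303.8 kip·in.

M_n ≈ 4300 kip·in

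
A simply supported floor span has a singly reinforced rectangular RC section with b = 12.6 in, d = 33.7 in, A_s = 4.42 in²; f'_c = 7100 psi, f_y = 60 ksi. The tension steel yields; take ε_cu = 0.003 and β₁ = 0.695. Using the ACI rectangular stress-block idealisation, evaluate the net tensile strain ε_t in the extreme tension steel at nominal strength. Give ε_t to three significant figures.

a = A_s f_y/(0.85 f'_c b) = 3.488 in.
β₁ = 0.695, so c = a/β₁ = 3.488/0.695 = 5.019 in.
From the linear strain diagram with ε_cu = 0.003: ε_t = 0.003 (d − c)/c = 0.003 × (33.7 − 5.019)/5.019 = 0.0171.
Since ε_t ≥ 0.005, the section is tension-controlled.

ε_t ≈ 0.0171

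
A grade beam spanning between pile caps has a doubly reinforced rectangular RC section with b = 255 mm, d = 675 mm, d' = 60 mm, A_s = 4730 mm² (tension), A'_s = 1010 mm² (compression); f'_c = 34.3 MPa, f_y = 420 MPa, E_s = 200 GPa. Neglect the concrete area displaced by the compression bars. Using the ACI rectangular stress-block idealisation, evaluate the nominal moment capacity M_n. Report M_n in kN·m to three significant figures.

M_n ≈ 1150 kN·m

Assume both tension and compression steel yield.
Net tension couple steel: A_s − A'_s = 3720 mm².
a = (A_s − A'_s) f_y / (0.85 f'_c b) = 1562400/(0.85 × 34.3 × 255) = 210.15 mm.
c = a/β₁ = 210.15/0.805 = 261.06 mm; ε'_s = 0.003(c − d')/c = 0.0023 ≥ f_y/E_s = 0.0021, so compression steel does yield.
M_n = (A_s − A'_s) f_y (d − a/2) + A'_s f_y (d − d') = [1562400 × (675 − 105.075) + 424200 × (675 − 60)] × 10⁻⁶ = 890.45 + 260.88 = 1151.33 kN·m.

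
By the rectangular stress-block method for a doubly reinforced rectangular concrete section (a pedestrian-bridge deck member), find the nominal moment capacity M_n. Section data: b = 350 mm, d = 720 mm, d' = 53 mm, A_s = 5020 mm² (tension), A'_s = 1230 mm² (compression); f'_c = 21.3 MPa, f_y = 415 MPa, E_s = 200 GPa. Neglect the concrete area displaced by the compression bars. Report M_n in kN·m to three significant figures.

Assume both tension and compression steel yield.
Net tension couple steel: A_s − A'_s = 3790 mm².
a = (A_s − A'_s) f_y / (0.85 f'_c b) = 1572850/(0.85 × 21.3 × 350) = 248.21 mm.
c = a/β₁ = 248.21/0.85 = 292.01 mm; ε'_s = 0.003(c − d')/c = 0.0025 ≥ f_y/E_s = 0.0021, so compression steel does yield.
M_n = (A_s − A'_s) f_y (d − a/2) + A'_s f_y (d − d') = [1572850 × (720 − 124.105) + 510450 × (720 − 53)] × 10⁻⁶ = 937.25 + 340.47 = 1277.72 kN·m.

M_n ≈ 1280 kN·m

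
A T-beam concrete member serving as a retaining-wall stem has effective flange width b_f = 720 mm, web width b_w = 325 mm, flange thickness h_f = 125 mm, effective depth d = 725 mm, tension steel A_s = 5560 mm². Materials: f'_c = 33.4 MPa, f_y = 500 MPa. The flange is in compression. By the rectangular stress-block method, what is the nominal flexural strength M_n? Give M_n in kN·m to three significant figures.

M_n ≈ 1820 kN·m

Tension: T = A_s f_y = 5560 × 500 = 2780000 N.
Try a within the flange: a = T/(0.85 f'_c b_f) = 2780000/(0.85 × 33.4 × 720) = 136.00 mm.
a = 136.00 > h_f = 125 mm: the block extends into the web. Split into flange-overhang and web parts.
C_f = 0.85 f'_c (b_f − b_w) h_f = 0.85 × 33.4 × (720 − 325) × 125 = 1401756 N.
Remaining web compression depth: a_w = (T − C_f)/(0.85 f'_c b_w) = (2780000 − 1401756)/(0.85 × 33.4 × 325) = 149.37 mm.
M_n = C_f(d − h_f/2) + (T − C_f)(d − a_w/2) = 1401756 × (725 − 62.5) + 1378244 × (725 − 74.685) = 928.66 + 896.29 = 1824.95 × 10⁶ N·mm.
M_n = 1824.95 kN·m.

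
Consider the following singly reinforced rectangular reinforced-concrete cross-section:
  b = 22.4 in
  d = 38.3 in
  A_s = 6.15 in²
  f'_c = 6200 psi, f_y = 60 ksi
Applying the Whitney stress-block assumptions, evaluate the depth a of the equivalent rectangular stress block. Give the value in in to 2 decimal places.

T = A_s f_y = 6.15 × 60 = 369 kips.
a = T/(0.85 f'_c b) = 369/(0.85 × 6.2 × 22.4) = 3.13 in.

a ≈ 3.13 in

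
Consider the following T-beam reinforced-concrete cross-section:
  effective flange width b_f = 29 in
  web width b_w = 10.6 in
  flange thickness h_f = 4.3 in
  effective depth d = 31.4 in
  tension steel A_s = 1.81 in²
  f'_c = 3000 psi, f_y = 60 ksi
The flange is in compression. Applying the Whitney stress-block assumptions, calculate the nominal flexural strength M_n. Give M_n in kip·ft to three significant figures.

M_n ≈ 278 kip·ft

Tension: T = A_s f_y = 1.81 × 60 = 108.6 kips.
Try a within the flange: a = T/(0.85 f'_c b_f) = 108.6/(0.85 × 3 × 29) = 1.469 in.
Since a = 1.469 ≤ h_f = 4.3 in, the stress block lies entirely in the flange; analyse as a rectangular beam of width b_f.
M_n = T(d − a/2) = 108.6 × (31.4 − 0.7345) = 3330.3 kip·in.
M_n = 3330.3/12 = 277.53 kip·ft.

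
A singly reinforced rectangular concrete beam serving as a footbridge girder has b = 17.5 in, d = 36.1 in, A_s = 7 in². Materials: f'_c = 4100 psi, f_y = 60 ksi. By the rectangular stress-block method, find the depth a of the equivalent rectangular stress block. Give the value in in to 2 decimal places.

T = A_s f_y = 7 × 60 = 420 kips.
a = T/(0.85 f'_c b) = 420/(0.85 × 4.1 × 17.5) = 6.89 in.

a ≈ 6.89 in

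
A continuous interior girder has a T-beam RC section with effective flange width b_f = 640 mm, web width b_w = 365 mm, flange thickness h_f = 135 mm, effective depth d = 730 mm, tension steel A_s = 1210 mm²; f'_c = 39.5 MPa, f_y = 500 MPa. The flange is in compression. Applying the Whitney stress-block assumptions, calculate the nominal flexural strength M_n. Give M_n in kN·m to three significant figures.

Tension: T = A_s f_y = 1210 × 500 = 605000 N.
Try a within the flange: a = T/(0.85 f'_c b_f) = 605000/(0.85 × 39.5 × 640) = 28.16 mm.
Since a = 28.16 ≤ h_f = 135 mm, the stress block lies entirely in the flange; analyse as a rectangular beam of width b_f.
M_n = T(d − a/2) = 605000 × (730 − 14.08) = 433.13 × 10⁶ N·mm.
M_n = 433.13 kN·m.

M_n ≈ 433 kN·m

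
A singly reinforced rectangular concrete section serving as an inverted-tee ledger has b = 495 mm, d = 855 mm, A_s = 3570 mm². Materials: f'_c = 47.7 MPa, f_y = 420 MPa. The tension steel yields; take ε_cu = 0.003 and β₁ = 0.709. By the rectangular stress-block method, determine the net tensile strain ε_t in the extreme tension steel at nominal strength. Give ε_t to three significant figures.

a = A_s f_y/(0.85 f'_c b) = 74.71 mm.
β₁ = 0.709, so c = a/β₁ = 74.71/0.709 = 105.37 mm.
From the linear strain diagram with ε_cu = 0.003: ε_t = 0.003 (d − c)/c = 0.003 × (855 − 105.37)/105.37 = 0.0213.
Since ε_t ≥ 0.005, the section is tension-controlled.

ε_t ≈ 0.0213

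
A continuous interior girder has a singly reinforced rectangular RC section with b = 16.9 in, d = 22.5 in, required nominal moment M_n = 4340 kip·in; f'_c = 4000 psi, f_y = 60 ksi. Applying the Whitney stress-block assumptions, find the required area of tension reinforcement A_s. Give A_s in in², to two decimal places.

A_s ≈ 3.50 in²

From M_n = 0.85 f'_c a b (d − a/2):
a = d − √(d² − 2M_n/(0.85 f'_c b)) = 22.5 − √(22.5² − 2 × 4340/(0.85 × 4 × 16.9)) = 3.654 in.
A_s = 0.85 f'_c a b / f_y = 0.85 × 4 × 3.654 × 16.9 / 60 = 3.499 in².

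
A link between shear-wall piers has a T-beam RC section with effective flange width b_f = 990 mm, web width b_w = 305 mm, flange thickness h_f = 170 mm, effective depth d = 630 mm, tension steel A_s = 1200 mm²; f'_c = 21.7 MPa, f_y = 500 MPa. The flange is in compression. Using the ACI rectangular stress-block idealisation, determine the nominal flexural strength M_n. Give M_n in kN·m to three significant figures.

M_n ≈ 368 kN·m

Tension: T = A_s f_y = 1200 × 500 = 600000 N.
Try a within the flange: a = T/(0.85 f'_c b_f) = 600000/(0.85 × 21.7 × 990) = 32.86 mm.
Since a = 32.86 ≤ h_f = 170 mm, the stress block lies entirely in the flange; analyse as a rectangular beam of width b_f.
M_n = T(d − a/2) = 600000 × (630 − 16.43) = 368.14 × 10⁶ N·mm.
M_n = 368.14 kN·m.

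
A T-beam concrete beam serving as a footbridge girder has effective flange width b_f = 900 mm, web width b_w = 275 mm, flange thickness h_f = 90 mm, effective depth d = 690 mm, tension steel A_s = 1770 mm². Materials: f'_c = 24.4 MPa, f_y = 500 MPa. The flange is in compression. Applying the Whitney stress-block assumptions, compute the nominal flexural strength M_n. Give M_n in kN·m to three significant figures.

M_n ≈ 590 kN·m

Tension: T = A_s f_y = 1770 × 500 = 885000 N.
Try a within the flange: a = T/(0.85 f'_c b_f) = 885000/(0.85 × 24.4 × 900) = 47.41 mm.
Since a = 47.41 ≤ h_f = 90 mm, the stress block lies entirely in the flange; analyse as a rectangular beam of width b_f.
M_n = T(d − a/2) = 885000 × (690 − 23.705) = 589.67 × 10⁶ N·mm.
M_n = 589.67 kN·m.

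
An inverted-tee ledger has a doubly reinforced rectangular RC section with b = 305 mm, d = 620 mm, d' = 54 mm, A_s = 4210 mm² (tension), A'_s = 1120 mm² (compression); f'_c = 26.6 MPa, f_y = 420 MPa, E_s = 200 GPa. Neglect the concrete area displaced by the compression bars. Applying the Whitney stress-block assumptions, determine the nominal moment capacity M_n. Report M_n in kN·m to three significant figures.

Assume both tension and compression steel yield.
Net tension couple steel: A_s − A'_s = 3090 mm².
a = (A_s − A'_s) f_y / (0.85 f'_c b) = 1297800/(0.85 × 26.6 × 305) = 188.19 mm.
c = a/β₁ = 188.19/0.85 = 221.40 mm; ε'_s = 0.003(c − d')/c = 0.0023 ≥ f_y/E_s = 0.0021, so compression steel does yield.
M_n = (A_s − A'_s) f_y (d − a/2) + A'_s f_y (d − d') = [1297800 × (620 − 94.095) + 470400 × (620 − 54)] × 10⁻⁶ = 682.52 + 266.25 = 948.77 kN·m.

M_n ≈ 949 kN·m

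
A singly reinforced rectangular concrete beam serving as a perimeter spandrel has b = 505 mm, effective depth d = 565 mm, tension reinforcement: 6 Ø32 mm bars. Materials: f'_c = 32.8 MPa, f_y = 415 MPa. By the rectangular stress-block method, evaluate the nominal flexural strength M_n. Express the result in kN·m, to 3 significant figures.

M_n ≈ 989 kN·m

A_s = 6 × 804 = 4824 mm².
T = A_s f_y = 4824 × 415 = 2001960 N = 2001.96 kN.
From C = T: a = T/(0.85 f'_c b) = 2001960/(0.85 × 32.8 × 505) = 142.19 mm.
M_n = T(d − a/2) = 2001.96 kN × (565 − 71.095) mm = 988.78 kN·m.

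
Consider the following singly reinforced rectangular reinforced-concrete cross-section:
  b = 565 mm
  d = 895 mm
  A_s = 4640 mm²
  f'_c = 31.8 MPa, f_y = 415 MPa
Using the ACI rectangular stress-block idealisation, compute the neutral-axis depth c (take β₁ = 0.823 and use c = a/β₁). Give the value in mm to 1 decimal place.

c ≈ 153.2 mm

T = A_s f_y = 4640 × 415 = 1925600 N = 1925.6 kN.
Setting C = 0.85 f'_c a b equal to T: a = 1925600/(0.85 × 31.8 × 565) = 126.087 mm.
With β₁ = 0.823, c = a/β₁ = 126.087/0.823 = 153.2 mm.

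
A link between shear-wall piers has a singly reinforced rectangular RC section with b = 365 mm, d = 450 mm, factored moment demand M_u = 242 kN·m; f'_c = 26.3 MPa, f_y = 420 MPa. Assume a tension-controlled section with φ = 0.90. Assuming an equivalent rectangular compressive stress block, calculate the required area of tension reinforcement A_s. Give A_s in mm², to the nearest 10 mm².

M_n = M_u/φ = 242/0.90 = 268.889 kN·m.
With M_n = 0.85 f'_c a b (d − a/2), solve the quadratic for a:
a = d − √(d² − 2M_n/(0.85 f'_c b)) = 450 − √(450² − 2 × 268.889×10⁶/(0.85 × 26.3 × 365)) = 80.42 mm.
A_s = 0.85 f'_c a b / f_y = 0.85 × 26.3 × 80.42 × 365 / 420 = 1562.4 mm².

A_s ≈ 1560 mm²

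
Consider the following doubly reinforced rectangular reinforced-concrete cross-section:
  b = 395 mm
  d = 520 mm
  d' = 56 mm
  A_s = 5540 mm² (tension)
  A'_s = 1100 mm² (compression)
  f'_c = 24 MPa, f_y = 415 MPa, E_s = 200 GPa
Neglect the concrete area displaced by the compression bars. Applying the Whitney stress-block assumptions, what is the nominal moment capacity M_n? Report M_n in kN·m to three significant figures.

M_n ≈ 959 kN·m

Assume both tension and compression steel yield.
Net tension couple steel: A_s − A'_s = 4440 mm².
a = (A_s − A'_s) f_y / (0.85 f'_c b) = 1842600/(0.85 × 24 × 395) = 228.67 mm.
c = a/β₁ = 228.67/0.85 = 269.02 mm; ε'_s = 0.003(c − d')/c = 0.0024 ≥ f_y/E_s = 0.0021, so compression steel does yield.
M_n = (A_s − A'_s) f_y (d − a/2) + A'_s f_y (d − d') = [1842600 × (520 − 114.335) + 456500 × (520 − 56)] × 10⁻⁶ = 747.48 + 211.82 = 959.30 kN·m.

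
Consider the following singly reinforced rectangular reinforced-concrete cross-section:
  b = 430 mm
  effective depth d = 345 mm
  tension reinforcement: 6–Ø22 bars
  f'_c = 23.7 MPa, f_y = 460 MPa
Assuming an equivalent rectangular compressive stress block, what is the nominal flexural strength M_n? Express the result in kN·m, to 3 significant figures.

M_n ≈ 298 kN·m

A_s = 6 × 380 = 2280 mm².
T = A_s f_y = 2280 × 460 = 1048800 N = 1048.8 kN.
From C = T: a = T/(0.85 f'_c b) = 1048800/(0.85 × 23.7 × 430) = 121.08 mm.
M_n = T(d − a/2) = 1048.8 kN × (345 − 60.54) mm = 298.34 kN·m.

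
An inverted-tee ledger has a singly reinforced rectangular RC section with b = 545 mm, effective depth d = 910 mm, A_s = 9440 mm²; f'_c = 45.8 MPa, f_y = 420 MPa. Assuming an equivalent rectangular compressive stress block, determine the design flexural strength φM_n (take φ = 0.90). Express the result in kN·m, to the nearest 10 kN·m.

T = A_s f_y = 9440 × 420 = 3964800 N = 3964.8 kN.
From C = T: a = T/(0.85 f'_c b) = 3964800/(0.85 × 45.8 × 545) = 186.87 mm.
M_n = T(d − a/2) = 3964.8 kN × (910 − 93.435) mm = 3237.52 kN·m.
φM_n = 0.90 × 3237.52 = 2913.77 kN·m.

φM_n ≈ 2910 kN·m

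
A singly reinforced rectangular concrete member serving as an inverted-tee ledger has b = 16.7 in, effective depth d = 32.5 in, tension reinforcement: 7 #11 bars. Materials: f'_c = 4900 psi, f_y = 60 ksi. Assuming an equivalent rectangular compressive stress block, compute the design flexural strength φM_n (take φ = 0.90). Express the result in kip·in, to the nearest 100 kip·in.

A_s = 7 × 1.56 = 10.92 in².
T = A_s f_y = 10.92 × 60 = 655.2 kips.
a = T/(0.85 f'_c b) = 655.2/(0.85 × 4.9 × 16.7) = 9.420 in.
M_n = T(d − a/2) = 655.2 × (32.5 − 4.71) = 18208.0 kip·in.
φM_n = 0.90 × 18208.0 = 16387.2 kip·in.

φM_n ≈ 16400 kip·in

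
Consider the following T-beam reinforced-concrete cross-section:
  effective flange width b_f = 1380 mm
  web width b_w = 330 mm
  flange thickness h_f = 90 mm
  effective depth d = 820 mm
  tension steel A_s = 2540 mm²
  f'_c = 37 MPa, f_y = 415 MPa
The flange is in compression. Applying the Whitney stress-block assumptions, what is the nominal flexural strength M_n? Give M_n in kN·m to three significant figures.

M_n ≈ 852 kN·m

Tension: T = A_s f_y = 2540 × 415 = 1054100 N.
Try a within the flange: a = T/(0.85 f'_c b_f) = 1054100/(0.85 × 37 × 1380) = 24.29 mm.
Since a = 24.29 ≤ h_f = 90 mm, the stress block lies entirely in the flange; analyse as a rectangular beam of width b_f.
M_n = T(d − a/2) = 1054100 × (820 − 12.145) = 851.56 × 10⁶ N·mm.
M_n = 851.56 kN·m.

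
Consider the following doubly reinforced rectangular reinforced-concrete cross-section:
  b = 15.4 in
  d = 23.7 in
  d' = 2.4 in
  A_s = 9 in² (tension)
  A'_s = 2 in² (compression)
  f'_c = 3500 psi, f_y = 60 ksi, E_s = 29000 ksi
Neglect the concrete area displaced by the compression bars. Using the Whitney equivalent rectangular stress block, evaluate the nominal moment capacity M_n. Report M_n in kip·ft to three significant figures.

Assume both steels yield.
a = (A_s − A'_s) f_y/(0.85 f'_c b) = (9 − 2) × 60/(0.85 × 3.5 × 15.4) = 9.167 in.
c = a/β₁ = 9.167/0.85 = 10.785 in; ε'_s = 0.003(c − d')/c = 0.0023 ≥ ε_y = 0.0021, so the compression steel yields.
M_n = (A_s − A'_s) f_y (d − a/2) + A'_s f_y (d − d') = 420 × (23.7 − 4.5835) + 120 × (23.7 − 2.4) = 8028.9 + 2556.0 = 10584.9 kip·in = 10584.9/12 = 882.08 kip·ft.

M_n ≈ 882 kip·ft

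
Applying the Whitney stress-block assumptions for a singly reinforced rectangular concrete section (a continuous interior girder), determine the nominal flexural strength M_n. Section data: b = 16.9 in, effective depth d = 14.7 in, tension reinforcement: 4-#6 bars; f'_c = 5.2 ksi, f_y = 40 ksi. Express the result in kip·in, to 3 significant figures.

M_n ≈ 1000 kip·in

A_s = 4 × 0.44 = 1.76 in².
T = A_s f_y = 1.76 × 40 = 70.4 kips.
a = T/(0.85 f'_c b) = 70.4/(0.85 × 5.2 × 16.9) = 0.942 in.
M_n = T(d − a/2) = 70.4 × (14.7 − 0.471) = 1001.7 kip·in.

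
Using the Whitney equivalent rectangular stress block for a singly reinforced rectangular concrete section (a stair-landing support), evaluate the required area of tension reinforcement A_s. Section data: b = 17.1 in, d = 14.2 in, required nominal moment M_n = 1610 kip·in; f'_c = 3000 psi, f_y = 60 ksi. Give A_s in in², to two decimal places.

From M_n = 0.85 f'_c a b (d − a/2):
a = d − √(d² − 2M_n/(0.85 f'_c b)) = 14.2 − √(14.2² − 2 × 1610/(0.85 × 3 × 17.1)) = 2.895 in.
A_s = 0.85 f'_c a b / f_y = 0.85 × 3 × 2.895 × 17.1 / 60 = 2.104 in².

A_s ≈ 2.10 in²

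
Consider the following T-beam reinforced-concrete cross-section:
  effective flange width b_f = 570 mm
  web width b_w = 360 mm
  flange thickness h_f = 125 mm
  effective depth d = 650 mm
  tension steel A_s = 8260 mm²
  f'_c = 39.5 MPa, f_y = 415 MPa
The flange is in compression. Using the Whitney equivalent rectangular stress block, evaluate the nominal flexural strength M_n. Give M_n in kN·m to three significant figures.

Tension: T = A_s f_y = 8260 × 415 = 3427900 N.
Try a within the flange: a = T/(0.85 f'_c b_f) = 3427900/(0.85 × 39.5 × 570) = 179.12 mm.
a = 179.12 > h_f = 125 mm: the block extends into the web. Split into flange-overhang and web parts.
C_f = 0.85 f'_c (b_f − b_w) h_f = 0.85 × 39.5 × (570 − 360) × 125 = 881344 N.
Remaining web compression depth: a_w = (T − C_f)/(0.85 f'_c b_w) = (3427900 − 881344)/(0.85 × 39.5 × 360) = 210.69 mm.
M_n = C_f(d − h_f/2) + (T − C_f)(d − a_w/2) = 881344 × (650 − 62.5) + 2546556 × (650 − 105.345) = 517.79 + 1386.99 = 1904.78 × 10⁶ N·mm.
M_n = 1904.78 kN·m.

M_n ≈ 1900 kN·m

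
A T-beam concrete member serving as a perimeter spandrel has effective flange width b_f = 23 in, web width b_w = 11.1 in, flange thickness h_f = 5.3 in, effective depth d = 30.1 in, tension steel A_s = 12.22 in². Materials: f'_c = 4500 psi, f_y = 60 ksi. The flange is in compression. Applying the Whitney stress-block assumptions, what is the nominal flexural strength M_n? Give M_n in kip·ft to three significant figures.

Tension: T = A_s f_y = 12.22 × 60 = 733.2 kips.
Try a within the flange: a = T/(0.85 f'_c b_f) = 733.2/(0.85 × 4.5 × 23) = 8.334 in.
a = 8.334 > h_f = 5.3 in: the block extends into the web. Split into flange-overhang and web parts.
C_f = 0.85 f'_c (b_f − b_w) h_f = 0.85 × 4.5 × (23 − 11.1) × 5.3 = 241.2 kips.
Remaining web compression depth: a_w = (T − C_f)/(0.85 f'_c b_w) = (733.2 − 241.2)/(0.85 × 4.5 × 11.1) = 11.588 in.
M_n = C_f(d − h_f/2) + (T − C_f)(d − a_w/2) = 241.2 × (30.1 − 2.65) + 492 × (30.1 − 5.794) = 6620.9 + 11958.6 = 18579.5 kip·in.
M_n = 18579.5/12 = 1548.29 kip·ft.

M_n ≈ 1550 kip·ft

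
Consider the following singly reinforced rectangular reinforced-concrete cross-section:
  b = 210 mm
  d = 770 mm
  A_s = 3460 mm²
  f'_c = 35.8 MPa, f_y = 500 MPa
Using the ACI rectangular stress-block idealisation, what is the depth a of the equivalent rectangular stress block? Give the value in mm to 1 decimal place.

a ≈ 270.7 mm

T = A_s f_y = 3460 × 500 = 1730000 N = 1730 kN.
Setting C = 0.85 f'_c a b equal to T: a = 1730000/(0.85 × 35.8 × 210) = 270.7 mm.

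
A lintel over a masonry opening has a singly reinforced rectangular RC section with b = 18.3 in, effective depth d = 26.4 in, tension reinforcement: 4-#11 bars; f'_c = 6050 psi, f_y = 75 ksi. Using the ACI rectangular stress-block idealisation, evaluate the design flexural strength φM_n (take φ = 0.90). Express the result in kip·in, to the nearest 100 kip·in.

φM_n ≈ 10100 kip·in

A_s = 4 × 1.56 = 6.24 in².
T = A_s f_y = 6.24 × 75 = 468 kips.
a = T/(0.85 f'_c b) = 468/(0.85 × 6.05 × 18.3) = 4.973 in.
M_n = T(d − a/2) = 468 × (26.4 − 2.4865) = 11191.5 kip·in.
φM_n = 0.90 × 11191.5 = 10072.4 kip·in.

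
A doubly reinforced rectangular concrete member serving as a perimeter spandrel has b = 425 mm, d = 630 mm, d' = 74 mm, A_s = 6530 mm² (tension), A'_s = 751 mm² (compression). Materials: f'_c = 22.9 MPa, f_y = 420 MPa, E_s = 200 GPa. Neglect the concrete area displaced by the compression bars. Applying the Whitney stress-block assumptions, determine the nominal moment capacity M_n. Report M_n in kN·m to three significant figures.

M_n ≈ 1350 kN·m

Assume both tension and compression steel yield.
Net tension couple steel: A_s − A'_s = 5779 mm².
a = (A_s − A'_s) f_y / (0.85 f'_c b) = 2427180/(0.85 × 22.9 × 425) = 293.40 mm.
c = a/β₁ = 293.40/0.85 = 345.18 mm; ε'_s = 0.003(c − d')/c = 0.0024 ≥ f_y/E_s = 0.0021, so compression steel does yield.
M_n = (A_s − A'_s) f_y (d − a/2) + A'_s f_y (d − d') = [2427180 × (630 − 146.7) + 315420 × (630 − 74)] × 10⁻⁶ = 1173.06 + 175.37 = 1348.43 kN·m.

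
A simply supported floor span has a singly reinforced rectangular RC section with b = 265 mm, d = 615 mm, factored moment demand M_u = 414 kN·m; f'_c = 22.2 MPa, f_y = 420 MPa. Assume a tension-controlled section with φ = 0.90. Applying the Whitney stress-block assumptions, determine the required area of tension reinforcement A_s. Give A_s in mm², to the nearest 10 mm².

A_s ≈ 2070 mm²

M_n = M_u/φ = 414/0.90 = 460 kN·m.
With M_n = 0.85 f'_c a b (d − a/2), solve the quadratic for a:
a = d − √(d² − 2M_n/(0.85 f'_c b)) = 615 − √(615² − 2 × 460×10⁶/(0.85 × 22.2 × 265)) = 174.27 mm.
A_s = 0.85 f'_c a b / f_y = 0.85 × 22.2 × 174.27 × 265 / 420 = 2074.9 mm².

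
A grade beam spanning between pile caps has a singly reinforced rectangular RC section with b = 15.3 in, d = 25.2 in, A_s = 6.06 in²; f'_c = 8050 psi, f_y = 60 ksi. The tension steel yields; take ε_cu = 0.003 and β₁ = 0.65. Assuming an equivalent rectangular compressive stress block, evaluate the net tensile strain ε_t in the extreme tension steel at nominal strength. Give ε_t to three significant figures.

a = A_s f_y/(0.85 f'_c b) = 3.473 in.
β₁ = 0.65, so c = a/β₁ = 3.473/0.65 = 5.343 in.
From the linear strain diagram with ε_cu = 0.003: ε_t = 0.003 (d − c)/c = 0.003 × (25.2 − 5.343)/5.343 = 0.0111.
Since ε_t ≥ 0.005, the section is tension-controlled.

ε_t ≈ 0.0111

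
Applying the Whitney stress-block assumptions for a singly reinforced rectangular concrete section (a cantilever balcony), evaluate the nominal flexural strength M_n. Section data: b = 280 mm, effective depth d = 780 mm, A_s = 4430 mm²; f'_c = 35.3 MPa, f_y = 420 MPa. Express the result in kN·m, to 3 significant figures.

M_n ≈ 1250 kN·m

T = A_s f_y = 4430 × 420 = 1860600 N = 1860.6 kN.
From C = T: a = T/(0.85 f'_c b) = 1860600/(0.85 × 35.3 × 280) = 221.46 mm.
M_n = T(d − a/2) = 1860.6 kN × (780 − 110.73) mm = 1245.24 kN·m.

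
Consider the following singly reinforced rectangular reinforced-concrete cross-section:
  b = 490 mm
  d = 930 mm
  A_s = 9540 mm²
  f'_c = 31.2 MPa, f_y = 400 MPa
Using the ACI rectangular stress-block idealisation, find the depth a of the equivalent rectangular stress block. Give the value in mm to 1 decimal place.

a ≈ 293.7 mm

T = A_s f_y = 9540 × 400 = 3816000 N = 3816 kN.
Setting C = 0.85 f'_c a b equal to T: a = 3816000/(0.85 × 31.2 × 490) = 293.7 mm.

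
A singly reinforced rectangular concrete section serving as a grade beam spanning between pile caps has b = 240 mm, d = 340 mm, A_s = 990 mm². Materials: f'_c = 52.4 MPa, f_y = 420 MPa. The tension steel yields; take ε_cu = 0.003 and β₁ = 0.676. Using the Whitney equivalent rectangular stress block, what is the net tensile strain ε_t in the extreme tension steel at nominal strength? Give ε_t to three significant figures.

a = A_s f_y/(0.85 f'_c b) = 38.90 mm.
β₁ = 0.676, so c = a/β₁ = 38.90/0.676 = 57.54 mm.
From the linear strain diagram with ε_cu = 0.003: ε_t = 0.003 (d − c)/c = 0.003 × (340 − 57.54)/57.54 = 0.0147.
Since ε_t ≥ 0.005, the section is tension-controlled.

ε_t ≈ 0.0147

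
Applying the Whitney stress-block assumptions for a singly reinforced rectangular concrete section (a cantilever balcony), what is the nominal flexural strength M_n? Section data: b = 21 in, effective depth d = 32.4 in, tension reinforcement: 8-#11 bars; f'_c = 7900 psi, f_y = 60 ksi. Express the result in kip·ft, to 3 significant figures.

A_s = 8 × 1.56 = 12.48 in².
T = A_s f_y = 12.48 × 60 = 748.8 kips.
a = T/(0.85 f'_c b) = 748.8/(0.85 × 7.9 × 21) = 5.310 in.
M_n = T(d − a/2) = 748.8 × (32.4 − 2.655) = 22273.1 kip·in = 22273.1/12 = 1856.09 kip·ft.

M_n ≈ 1860 kip·ft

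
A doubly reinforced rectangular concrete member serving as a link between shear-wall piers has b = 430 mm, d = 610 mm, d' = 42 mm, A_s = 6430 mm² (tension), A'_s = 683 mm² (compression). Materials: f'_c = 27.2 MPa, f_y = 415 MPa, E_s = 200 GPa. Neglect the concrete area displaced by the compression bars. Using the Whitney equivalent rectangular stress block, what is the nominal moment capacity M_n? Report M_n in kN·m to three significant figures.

M_n ≈ 1330 kN·m

Assume both tension and compression steel yield.
Net tension couple steel: A_s − A'_s = 5747 mm².
a = (A_s − A'_s) f_y / (0.85 f'_c b) = 2385005/(0.85 × 27.2 × 430) = 239.90 mm.
c = a/β₁ = 239.90/0.85 = 282.24 mm; ε'_s = 0.003(c − d')/c = 0.0026 ≥ f_y/E_s = 0.0021, so compression steel does yield.
M_n = (A_s − A'_s) f_y (d − a/2) + A'_s f_y (d − d') = [2385005 × (610 − 119.95) + 283445 × (610 − 42)] × 10⁻⁶ = 1168.77 + 161.00 = 1329.77 kN·m.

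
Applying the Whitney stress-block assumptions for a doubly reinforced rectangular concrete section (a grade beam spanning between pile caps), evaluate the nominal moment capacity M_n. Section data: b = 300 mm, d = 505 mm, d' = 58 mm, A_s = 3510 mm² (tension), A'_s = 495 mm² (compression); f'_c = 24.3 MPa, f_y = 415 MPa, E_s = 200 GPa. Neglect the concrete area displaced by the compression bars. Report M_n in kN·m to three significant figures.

Assume both tension and compression steel yield.
Net tension couple steel: A_s − A'_s = 3015 mm².
a = (A_s − A'_s) f_y / (0.85 f'_c b) = 1251225/(0.85 × 24.3 × 300) = 201.92 mm.
c = a/β₁ = 201.92/0.85 = 237.55 mm; ε'_s = 0.003(c − d')/c = 0.0023 ≥ f_y/E_s = 0.0021, so compression steel does yield.
M_n = (A_s − A'_s) f_y (d − a/2) + A'_s f_y (d − d') = [1251225 × (505 − 100.96) + 205425 × (505 − 58)] × 10⁻⁶ = 505.54 + 91.82 = 597.36 kN·m.

M_n ≈ 597 kN·m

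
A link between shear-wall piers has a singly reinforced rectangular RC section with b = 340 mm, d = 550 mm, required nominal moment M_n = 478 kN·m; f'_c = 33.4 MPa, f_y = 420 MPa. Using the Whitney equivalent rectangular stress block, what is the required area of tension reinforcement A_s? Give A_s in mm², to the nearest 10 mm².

A_s ≈ 2270 mm²

With M_n = 0.85 f'_c a b (d − a/2), solve the quadratic for a:
a = d − √(d² − 2M_n/(0.85 f'_c b)) = 550 − √(550² − 2 × 478×10⁶/(0.85 × 33.4 × 340)) = 98.94 mm.
A_s = 0.85 f'_c a b / f_y = 0.85 × 33.4 × 98.94 × 340 / 420 = 2273.9 mm².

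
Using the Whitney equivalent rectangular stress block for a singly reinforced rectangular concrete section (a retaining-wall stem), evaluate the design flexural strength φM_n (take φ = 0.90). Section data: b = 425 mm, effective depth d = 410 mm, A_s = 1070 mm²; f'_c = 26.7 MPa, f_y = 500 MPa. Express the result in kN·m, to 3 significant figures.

φM_n ≈ 184 kN·m

T = A_s f_y = 1070 × 500 = 535000 N = 535 kN.
From C = T: a = T/(0.85 f'_c b) = 535000/(0.85 × 26.7 × 425) = 55.47 mm.
M_n = T(d − a/2) = 535 kN × (410 − 27.735) mm = 204.51 kN·m.
φM_n = 0.90 × 204.51 = 184.06 kN·m.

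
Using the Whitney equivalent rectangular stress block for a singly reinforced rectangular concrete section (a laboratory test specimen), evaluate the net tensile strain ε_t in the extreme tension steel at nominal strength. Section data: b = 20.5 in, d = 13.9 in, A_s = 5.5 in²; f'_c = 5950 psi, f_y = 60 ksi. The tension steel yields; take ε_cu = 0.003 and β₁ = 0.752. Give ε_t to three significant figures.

ε_t ≈ 0.00685

a = A_s f_y/(0.85 f'_c b) = 3.183 in.
β₁ = 0.752, so c = a/β₁ = 3.183/0.752 = 4.233 in.
From the linear strain diagram with ε_cu = 0.003: ε_t = 0.003 (d − c)/c = 0.003 × (13.9 − 4.233)/4.233 = 0.00685.
Since ε_t ≥ 0.005, the section is tension-controlled.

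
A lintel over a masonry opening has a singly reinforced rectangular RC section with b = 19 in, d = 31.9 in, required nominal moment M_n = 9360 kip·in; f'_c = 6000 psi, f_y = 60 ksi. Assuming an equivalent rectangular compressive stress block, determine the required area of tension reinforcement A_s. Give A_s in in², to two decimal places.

A_s ≈ 5.15 in²

From M_n = 0.85 f'_c a b (d − a/2):
a = d − √(d² − 2M_n/(0.85 f'_c b)) = 31.9 − √(31.9² − 2 × 9360/(0.85 × 6 × 19)) = 3.187 in.
A_s = 0.85 f'_c a b / f_y = 0.85 × 6 × 3.187 × 19 / 60 = 5.147 in².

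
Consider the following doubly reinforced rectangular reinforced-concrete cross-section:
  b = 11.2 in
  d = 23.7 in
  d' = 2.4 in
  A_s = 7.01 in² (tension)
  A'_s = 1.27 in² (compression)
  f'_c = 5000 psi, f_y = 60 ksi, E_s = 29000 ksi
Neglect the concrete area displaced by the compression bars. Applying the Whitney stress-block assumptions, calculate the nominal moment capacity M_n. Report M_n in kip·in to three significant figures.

M_n ≈ 8540 kip·in

Assume both steels yield.
a = (A_s − A'_s) f_y/(0.85 f'_c b) = (7.01 − 1.27) × 60/(0.85 × 5 × 11.2) = 7.235 in.
c = a/β₁ = 7.235/0.8 = 9.044 in; ε'_s = 0.003(c − d')/c = 0.0022 ≥ ε_y = 0.0021, so the compression steel yields.
M_n = (A_s − A'_s) f_y (d − a/2) + A'_s f_y (d − d') = 344.4 × (23.7 − 3.6175) + 76.2 × (23.7 − 2.4) = 6916.4 + 1623.1 = 8539.5 kip·in.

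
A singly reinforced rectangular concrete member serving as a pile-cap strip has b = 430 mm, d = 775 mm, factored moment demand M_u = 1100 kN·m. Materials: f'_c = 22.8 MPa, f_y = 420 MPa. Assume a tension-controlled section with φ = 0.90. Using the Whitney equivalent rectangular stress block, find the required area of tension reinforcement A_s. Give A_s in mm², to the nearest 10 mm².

M_n = M_u/φ = 1100/0.90 = 1222.22 kN·m.
With M_n = 0.85 f'_c a b (d − a/2), solve the quadratic for a:
a = d − √(d² − 2M_n/(0.85 f'_c b)) = 775 − √(775² − 2 × 1222.22×10⁶/(0.85 × 22.8 × 430)) = 220.66 mm.
A_s = 0.85 f'_c a b / f_y = 0.85 × 22.8 × 220.66 × 430 / 420 = 4378.2 mm².

A_s ≈ 4380 mm²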